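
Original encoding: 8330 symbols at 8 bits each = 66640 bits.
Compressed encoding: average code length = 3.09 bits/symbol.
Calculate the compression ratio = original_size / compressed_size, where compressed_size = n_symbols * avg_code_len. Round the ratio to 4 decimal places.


original_size = n_symbols * orig_bits = 8330 * 8 = 66640 bits
compressed_size = n_symbols * avg_code_len = 8330 * 3.09 = 25739.7 bits
ratio = original_size / compressed_size = 66640 / 25739.7 = 2.589

Compression ratio = 2.589


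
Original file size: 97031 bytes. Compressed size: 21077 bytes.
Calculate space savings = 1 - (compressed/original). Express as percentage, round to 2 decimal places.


ratio = compressed/original = 21077/97031 = 0.217219
savings = 1 - ratio = 1 - 0.217219 = 0.782781
as a percentage: 0.782781 * 100 = 78.28%

Space savings = 1 - 21077/97031 = 78.28%


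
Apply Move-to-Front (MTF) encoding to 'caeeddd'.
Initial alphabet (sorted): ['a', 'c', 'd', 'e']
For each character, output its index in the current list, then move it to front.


MTF encoding:
'c': index 1 in ['a', 'c', 'd', 'e'] -> ['c', 'a', 'd', 'e']
'a': index 1 in ['c', 'a', 'd', 'e'] -> ['a', 'c', 'd', 'e']
'e': index 3 in ['a', 'c', 'd', 'e'] -> ['e', 'a', 'c', 'd']
'e': index 0 in ['e', 'a', 'c', 'd'] -> ['e', 'a', 'c', 'd']
'd': index 3 in ['e', 'a', 'c', 'd'] -> ['d', 'e', 'a', 'c']
'd': index 0 in ['d', 'e', 'a', 'c'] -> ['d', 'e', 'a', 'c']
'd': index 0 in ['d', 'e', 'a', 'c'] -> ['d', 'e', 'a', 'c']


Output: [1, 1, 3, 0, 3, 0, 0]


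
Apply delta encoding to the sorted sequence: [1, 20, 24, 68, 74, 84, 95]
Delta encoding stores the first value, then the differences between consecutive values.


First value: 1
Deltas:
  20 - 1 = 19
  24 - 20 = 4
  68 - 24 = 44
  74 - 68 = 6
  84 - 74 = 10
  95 - 84 = 11


Delta encoded: [1, 19, 4, 44, 6, 10, 11]


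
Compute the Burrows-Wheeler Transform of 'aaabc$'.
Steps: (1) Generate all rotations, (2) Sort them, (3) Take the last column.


Rotations (sorted):
  0: $aaabc -> last char: c
  1: aaabc$ -> last char: $
  2: aabc$a -> last char: a
  3: abc$aa -> last char: a
  4: bc$aaa -> last char: a
  5: c$aaab -> last char: b


BWT = c$aaab


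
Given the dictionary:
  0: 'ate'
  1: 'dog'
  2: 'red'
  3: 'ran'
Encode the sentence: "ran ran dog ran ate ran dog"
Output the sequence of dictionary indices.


Look up each word in the dictionary:
  'ran' -> 3
  'ran' -> 3
  'dog' -> 1
  'ran' -> 3
  'ate' -> 0
  'ran' -> 3
  'dog' -> 1

Encoded: [3, 3, 1, 3, 0, 3, 1]


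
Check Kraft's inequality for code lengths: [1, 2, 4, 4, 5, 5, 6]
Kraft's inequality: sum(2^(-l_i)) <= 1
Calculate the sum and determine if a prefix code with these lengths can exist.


Sum = 2^(-1) + 2^(-2) + 2^(-4) + 2^(-4) + 2^(-5) + 2^(-5) + 2^(-6)
    = 0.5 + 0.25 + 0.0625 + 0.0625 + 0.03125 + 0.03125 + 0.015625
    = 61/64 = 0.953125
Since 0.953125 <= 1, Kraft's inequality IS satisfied.
A prefix code with these lengths CAN exist.

Kraft sum = 0.953125. Satisfied.


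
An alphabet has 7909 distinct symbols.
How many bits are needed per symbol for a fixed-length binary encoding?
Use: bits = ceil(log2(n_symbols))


log2(7909) = 12.9493
Bracket: 2^12 = 4096 < 7909 <= 2^13 = 8192
So ceil(log2(7909)) = 13

bits = ceil(log2(7909)) = ceil(12.9493) = 13 bits


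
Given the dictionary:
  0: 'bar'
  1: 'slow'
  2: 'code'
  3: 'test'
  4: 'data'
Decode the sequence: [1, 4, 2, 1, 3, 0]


Look up each index in the dictionary:
  1 -> 'slow'
  4 -> 'data'
  2 -> 'code'
  1 -> 'slow'
  3 -> 'test'
  0 -> 'bar'

Decoded: "slow data code slow test bar"


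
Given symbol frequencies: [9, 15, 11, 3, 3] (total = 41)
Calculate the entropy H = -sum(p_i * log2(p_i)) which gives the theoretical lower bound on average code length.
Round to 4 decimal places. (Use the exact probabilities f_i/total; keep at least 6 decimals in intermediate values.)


Per-symbol terms -p_i * log2(p_i) with p_i = f_i/41:
  p = 9/41 = 0.219512: log2(p) = -2.187627, -p*log2(p) = 0.480211
  p = 15/41 = 0.365854: log2(p) = -1.450661, -p*log2(p) = 0.530730
  p = 11/41 = 0.268293: log2(p) = -1.898120, -p*log2(p) = 0.509252
  p = 3/41 = 0.073171: log2(p) = -3.772590, -p*log2(p) = 0.276043
  p = 3/41 = 0.073171: log2(p) = -3.772590, -p*log2(p) = 0.276043
H = 0.480211 + 0.530730 + 0.509252 + 0.276043 + 0.276043 = 2.072279

H = 2.0723 bits/symbol


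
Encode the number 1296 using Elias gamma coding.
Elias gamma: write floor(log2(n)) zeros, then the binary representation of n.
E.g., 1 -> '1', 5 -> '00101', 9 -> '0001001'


num_bits = floor(log2(1296)) + 1 = 11
leading_zeros = num_bits - 1 = 10
binary(1296) = 10100010000

Elias gamma(1296) = '0000000000' + '10100010000' = 000000000010100010000 (21 bits)


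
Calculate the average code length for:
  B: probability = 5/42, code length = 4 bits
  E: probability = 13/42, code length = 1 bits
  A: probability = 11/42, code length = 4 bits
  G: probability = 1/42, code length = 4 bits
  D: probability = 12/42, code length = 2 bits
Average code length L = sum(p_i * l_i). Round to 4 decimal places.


Weighted contributions p_i * l_i:
  B: (5/42) * 4 = 20/42
  E: (13/42) * 1 = 13/42
  A: (11/42) * 4 = 44/42
  G: (1/42) * 4 = 4/42
  D: (12/42) * 2 = 24/42
Sum = (20 + 13 + 44 + 4 + 24)/42 = 105/42

L = 105/42 = 2.5000 bits/symbol


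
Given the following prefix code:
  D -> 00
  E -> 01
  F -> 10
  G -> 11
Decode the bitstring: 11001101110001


Decoding step by step:
Bits 11 -> G
Bits 00 -> D
Bits 11 -> G
Bits 01 -> E
Bits 11 -> G
Bits 00 -> D
Bits 01 -> E


Decoded message: GDGEGDE


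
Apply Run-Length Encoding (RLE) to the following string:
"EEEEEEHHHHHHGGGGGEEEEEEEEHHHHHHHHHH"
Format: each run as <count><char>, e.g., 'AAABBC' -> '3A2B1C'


Scanning runs left to right:
  i=0: run of 'E' x 6 -> '6E'
  i=6: run of 'H' x 6 -> '6H'
  i=12: run of 'G' x 5 -> '5G'
  i=17: run of 'E' x 8 -> '8E'
  i=25: run of 'H' x 10 -> '10H'

RLE = 6E6H5G8E10H


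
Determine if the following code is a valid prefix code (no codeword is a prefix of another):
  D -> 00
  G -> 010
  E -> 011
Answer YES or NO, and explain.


Checking each pair (does one codeword prefix another?):
  D='00' vs G='010': no prefix
  D='00' vs E='011': no prefix
  G='010' vs D='00': no prefix
  G='010' vs E='011': no prefix
  E='011' vs D='00': no prefix
  E='011' vs G='010': no prefix
No violation found over all pairs.

YES -- this is a valid prefix code. No codeword is a prefix of any other codeword.


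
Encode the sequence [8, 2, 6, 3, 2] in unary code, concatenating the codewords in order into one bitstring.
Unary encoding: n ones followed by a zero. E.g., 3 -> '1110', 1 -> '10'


Encode each number as n ones followed by a terminating 0:
  8 -> 111111110 (9 bits)
  2 -> 110 (3 bits)
  6 -> 1111110 (7 bits)
  3 -> 1110 (4 bits)
  2 -> 110 (3 bits)
Total length = 9 + 3 + 7 + 4 + 3 = 26 bits.

Unary([8, 2, 6, 3, 2]) = 11111111011011111101110110 (26 bits)


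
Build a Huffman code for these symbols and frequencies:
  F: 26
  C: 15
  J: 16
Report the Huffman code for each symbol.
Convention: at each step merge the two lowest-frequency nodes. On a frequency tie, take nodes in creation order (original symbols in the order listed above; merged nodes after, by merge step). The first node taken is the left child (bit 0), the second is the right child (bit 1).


Huffman tree construction:
Step 1: Merge C(15) + J(16) = 31
Step 2: Merge F(26) + (C+J)(31) = 57
Read each symbol's code off the tree from the root (left child = 0, right child = 1).

Codes:
  F: 0 (length 1)
  C: 10 (length 2)
  J: 11 (length 2)
Average code length: 88/57 = 1.5439 bits/symbol


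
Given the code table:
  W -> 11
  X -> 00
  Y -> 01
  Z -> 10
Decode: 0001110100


Decoding:
00 -> X
01 -> Y
11 -> W
01 -> Y
00 -> X


Result: XYWYX


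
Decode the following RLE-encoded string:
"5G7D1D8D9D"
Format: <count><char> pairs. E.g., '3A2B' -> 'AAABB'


Expanding each <count><char> pair:
  5G -> 'GGGGG'
  7D -> 'DDDDDDD'
  1D -> 'D'
  8D -> 'DDDDDDDD'
  9D -> 'DDDDDDDDD'

Decoded = GGGGGDDDDDDDDDDDDDDDDDDDDDDDDD


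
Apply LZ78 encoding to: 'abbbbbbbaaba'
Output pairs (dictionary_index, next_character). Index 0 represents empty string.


LZ78 encoding steps:
Dictionary: {0: ''}
Step 1: w='' (idx 0), next='a' -> output (0, 'a'), add 'a' as idx 1
Step 2: w='' (idx 0), next='b' -> output (0, 'b'), add 'b' as idx 2
Step 3: w='b' (idx 2), next='b' -> output (2, 'b'), add 'bb' as idx 3
Step 4: w='bb' (idx 3), next='b' -> output (3, 'b'), add 'bbb' as idx 4
Step 5: w='b' (idx 2), next='a' -> output (2, 'a'), add 'ba' as idx 5
Step 6: w='a' (idx 1), next='b' -> output (1, 'b'), add 'ab' as idx 6
Step 7: w='a' (idx 1), end of input -> output (1, '')


Encoded: [(0, 'a'), (0, 'b'), (2, 'b'), (3, 'b'), (2, 'a'), (1, 'b'), (1, '')]


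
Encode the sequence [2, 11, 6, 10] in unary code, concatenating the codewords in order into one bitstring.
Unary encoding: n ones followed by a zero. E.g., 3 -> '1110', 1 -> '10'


Encode each number as n ones followed by a terminating 0:
  2 -> 110 (3 bits)
  11 -> 111111111110 (12 bits)
  6 -> 1111110 (7 bits)
  10 -> 11111111110 (11 bits)
Total length = 3 + 12 + 7 + 11 = 33 bits.

Unary([2, 11, 6, 10]) = 110111111111110111111011111111110 (33 bits)


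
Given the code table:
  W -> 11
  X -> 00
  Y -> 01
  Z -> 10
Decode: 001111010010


Decoding:
00 -> X
11 -> W
11 -> W
01 -> Y
00 -> X
10 -> Z


Result: XWWYXZ


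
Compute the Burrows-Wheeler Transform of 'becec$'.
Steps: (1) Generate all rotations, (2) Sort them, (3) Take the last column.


Rotations (sorted):
  0: $becec -> last char: c
  1: becec$ -> last char: $
  2: c$bece -> last char: e
  3: cec$be -> last char: e
  4: ec$bec -> last char: c
  5: ecec$b -> last char: b


BWT = c$eecb


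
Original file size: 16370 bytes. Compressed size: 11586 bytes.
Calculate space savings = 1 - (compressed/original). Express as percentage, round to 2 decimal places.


ratio = compressed/original = 11586/16370 = 0.707758
savings = 1 - ratio = 1 - 0.707758 = 0.292242
as a percentage: 0.292242 * 100 = 29.22%

Space savings = 1 - 11586/16370 = 29.22%


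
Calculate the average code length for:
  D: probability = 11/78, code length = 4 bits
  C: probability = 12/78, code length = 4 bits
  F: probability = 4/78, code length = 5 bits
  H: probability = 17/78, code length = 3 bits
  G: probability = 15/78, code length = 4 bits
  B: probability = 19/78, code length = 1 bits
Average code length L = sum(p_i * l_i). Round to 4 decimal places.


Weighted contributions p_i * l_i:
  D: (11/78) * 4 = 44/78
  C: (12/78) * 4 = 48/78
  F: (4/78) * 5 = 20/78
  H: (17/78) * 3 = 51/78
  G: (15/78) * 4 = 60/78
  B: (19/78) * 1 = 19/78
Sum = (44 + 48 + 20 + 51 + 60 + 19)/78 = 242/78

L = 242/78 = 3.1026 bits/symbol


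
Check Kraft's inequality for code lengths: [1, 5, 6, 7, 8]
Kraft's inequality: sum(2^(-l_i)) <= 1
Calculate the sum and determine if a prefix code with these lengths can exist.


Sum = 2^(-1) + 2^(-5) + 2^(-6) + 2^(-7) + 2^(-8)
    = 0.5 + 0.03125 + 0.015625 + 0.0078125 + 0.00390625
    = 143/256 = 0.55859375
Since 0.55859375 <= 1, Kraft's inequality IS satisfied.
A prefix code with these lengths CAN exist.

Kraft sum = 0.55859375. Satisfied.


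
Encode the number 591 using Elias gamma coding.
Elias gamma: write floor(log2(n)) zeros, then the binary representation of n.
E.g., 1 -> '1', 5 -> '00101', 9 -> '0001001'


num_bits = floor(log2(591)) + 1 = 10
leading_zeros = num_bits - 1 = 9
binary(591) = 1001001111

Elias gamma(591) = '000000000' + '1001001111' = 0000000001001001111 (19 bits)


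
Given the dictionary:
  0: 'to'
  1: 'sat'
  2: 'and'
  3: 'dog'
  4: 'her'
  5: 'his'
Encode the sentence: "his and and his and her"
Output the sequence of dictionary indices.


Look up each word in the dictionary:
  'his' -> 5
  'and' -> 2
  'and' -> 2
  'his' -> 5
  'and' -> 2
  'her' -> 4

Encoded: [5, 2, 2, 5, 2, 4]


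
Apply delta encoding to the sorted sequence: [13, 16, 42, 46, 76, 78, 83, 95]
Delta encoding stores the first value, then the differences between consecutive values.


First value: 13
Deltas:
  16 - 13 = 3
  42 - 16 = 26
  46 - 42 = 4
  76 - 46 = 30
  78 - 76 = 2
  83 - 78 = 5
  95 - 83 = 12


Delta encoded: [13, 3, 26, 4, 30, 2, 5, 12]


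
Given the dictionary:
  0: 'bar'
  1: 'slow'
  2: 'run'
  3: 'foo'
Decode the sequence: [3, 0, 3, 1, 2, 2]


Look up each index in the dictionary:
  3 -> 'foo'
  0 -> 'bar'
  3 -> 'foo'
  1 -> 'slow'
  2 -> 'run'
  2 -> 'run'

Decoded: "foo bar foo slow run run"


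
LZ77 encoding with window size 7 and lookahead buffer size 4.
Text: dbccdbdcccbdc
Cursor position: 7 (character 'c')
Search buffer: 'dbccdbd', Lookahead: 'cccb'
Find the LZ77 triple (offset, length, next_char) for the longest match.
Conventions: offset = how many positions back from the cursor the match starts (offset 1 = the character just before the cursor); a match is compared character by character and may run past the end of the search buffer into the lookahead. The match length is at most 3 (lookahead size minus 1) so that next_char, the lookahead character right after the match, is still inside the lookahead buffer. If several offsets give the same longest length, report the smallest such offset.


Try each offset into the search buffer:
  offset=1 (pos 6, char 'd'): match length 0
  offset=2 (pos 5, char 'b'): match length 0
  offset=3 (pos 4, char 'd'): match length 0
  offset=4 (pos 3, char 'c'): match length 1
  offset=5 (pos 2, char 'c'): match length 2
  offset=6 (pos 1, char 'b'): match length 0
  offset=7 (pos 0, char 'd'): match length 0
Longest match has length 2 at offset 5.
next_char = character at position 7 + 2 = 9 -> 'c'

Best match: offset=5, length=2 (matching 'cc' starting at position 2)
LZ77 triple: (5, 2, 'c')


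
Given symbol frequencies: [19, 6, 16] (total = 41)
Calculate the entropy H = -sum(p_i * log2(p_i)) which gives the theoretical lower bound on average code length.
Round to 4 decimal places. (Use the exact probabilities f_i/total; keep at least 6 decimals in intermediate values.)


Per-symbol terms -p_i * log2(p_i) with p_i = f_i/41:
  p = 19/41 = 0.463415: log2(p) = -1.109624, -p*log2(p) = 0.514216
  p = 6/41 = 0.146341: log2(p) = -2.772590, -p*log2(p) = 0.405745
  p = 16/41 = 0.390244: log2(p) = -1.357552, -p*log2(p) = 0.529776
H = 0.514216 + 0.405745 + 0.529776 = 1.449737

H = 1.4497 bits/symbol


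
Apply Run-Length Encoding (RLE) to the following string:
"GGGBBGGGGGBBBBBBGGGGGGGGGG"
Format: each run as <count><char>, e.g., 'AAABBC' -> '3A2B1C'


Scanning runs left to right:
  i=0: run of 'G' x 3 -> '3G'
  i=3: run of 'B' x 2 -> '2B'
  i=5: run of 'G' x 5 -> '5G'
  i=10: run of 'B' x 6 -> '6B'
  i=16: run of 'G' x 10 -> '10G'

RLE = 3G2B5G6B10G


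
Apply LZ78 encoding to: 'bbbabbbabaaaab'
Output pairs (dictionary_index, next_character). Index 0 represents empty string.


LZ78 encoding steps:
Dictionary: {0: ''}
Step 1: w='' (idx 0), next='b' -> output (0, 'b'), add 'b' as idx 1
Step 2: w='b' (idx 1), next='b' -> output (1, 'b'), add 'bb' as idx 2
Step 3: w='' (idx 0), next='a' -> output (0, 'a'), add 'a' as idx 3
Step 4: w='bb' (idx 2), next='b' -> output (2, 'b'), add 'bbb' as idx 4
Step 5: w='a' (idx 3), next='b' -> output (3, 'b'), add 'ab' as idx 5
Step 6: w='a' (idx 3), next='a' -> output (3, 'a'), add 'aa' as idx 6
Step 7: w='aa' (idx 6), next='b' -> output (6, 'b'), add 'aab' as idx 7


Encoded: [(0, 'b'), (1, 'b'), (0, 'a'), (2, 'b'), (3, 'b'), (3, 'a'), (6, 'b')]


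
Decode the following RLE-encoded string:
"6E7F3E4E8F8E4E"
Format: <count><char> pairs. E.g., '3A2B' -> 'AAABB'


Expanding each <count><char> pair:
  6E -> 'EEEEEE'
  7F -> 'FFFFFFF'
  3E -> 'EEE'
  4E -> 'EEEE'
  8F -> 'FFFFFFFF'
  8E -> 'EEEEEEEE'
  4E -> 'EEEE'

Decoded = EEEEEEFFFFFFFEEEEEEEFFFFFFFFEEEEEEEEEEEE


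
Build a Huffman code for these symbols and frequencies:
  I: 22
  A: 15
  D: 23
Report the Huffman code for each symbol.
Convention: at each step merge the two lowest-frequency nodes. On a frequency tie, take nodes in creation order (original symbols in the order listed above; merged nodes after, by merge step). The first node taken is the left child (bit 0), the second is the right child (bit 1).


Huffman tree construction:
Step 1: Merge A(15) + I(22) = 37
Step 2: Merge D(23) + (A+I)(37) = 60
Read each symbol's code off the tree from the root (left child = 0, right child = 1).

Codes:
  I: 11 (length 2)
  A: 10 (length 2)
  D: 0 (length 1)
Average code length: 97/60 = 1.6167 bits/symbol


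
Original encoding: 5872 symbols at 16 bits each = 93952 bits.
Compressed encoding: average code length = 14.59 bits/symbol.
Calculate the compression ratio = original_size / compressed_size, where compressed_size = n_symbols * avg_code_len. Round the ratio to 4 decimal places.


original_size = n_symbols * orig_bits = 5872 * 16 = 93952 bits
compressed_size = n_symbols * avg_code_len = 5872 * 14.59 = 85672.48 bits
ratio = original_size / compressed_size = 93952 / 85672.48 = 1.0966

Compression ratio = 1.0966


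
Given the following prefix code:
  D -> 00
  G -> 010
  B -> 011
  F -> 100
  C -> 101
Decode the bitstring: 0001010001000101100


Decoding step by step:
Bits 00 -> D
Bits 010 -> G
Bits 100 -> F
Bits 010 -> G
Bits 00 -> D
Bits 101 -> C
Bits 100 -> F


Decoded message: DGFGDCF


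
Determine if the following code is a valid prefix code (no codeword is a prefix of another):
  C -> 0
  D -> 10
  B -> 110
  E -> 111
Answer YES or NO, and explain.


Checking each pair (does one codeword prefix another?):
  C='0' vs D='10': no prefix
  C='0' vs B='110': no prefix
  C='0' vs E='111': no prefix
  D='10' vs C='0': no prefix
  D='10' vs B='110': no prefix
  D='10' vs E='111': no prefix
  B='110' vs C='0': no prefix
  B='110' vs D='10': no prefix
  B='110' vs E='111': no prefix
  E='111' vs C='0': no prefix
  E='111' vs D='10': no prefix
  E='111' vs B='110': no prefix
No violation found over all pairs.

YES -- this is a valid prefix code. No codeword is a prefix of any other codeword.


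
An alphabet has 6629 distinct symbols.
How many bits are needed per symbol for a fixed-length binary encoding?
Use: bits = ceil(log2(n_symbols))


log2(6629) = 12.6946
Bracket: 2^12 = 4096 < 6629 <= 2^13 = 8192
So ceil(log2(6629)) = 13

bits = ceil(log2(6629)) = ceil(12.6946) = 13 bits


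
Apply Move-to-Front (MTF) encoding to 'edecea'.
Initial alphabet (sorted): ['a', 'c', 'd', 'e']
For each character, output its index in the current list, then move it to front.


MTF encoding:
'e': index 3 in ['a', 'c', 'd', 'e'] -> ['e', 'a', 'c', 'd']
'd': index 3 in ['e', 'a', 'c', 'd'] -> ['d', 'e', 'a', 'c']
'e': index 1 in ['d', 'e', 'a', 'c'] -> ['e', 'd', 'a', 'c']
'c': index 3 in ['e', 'd', 'a', 'c'] -> ['c', 'e', 'd', 'a']
'e': index 1 in ['c', 'e', 'd', 'a'] -> ['e', 'c', 'd', 'a']
'a': index 3 in ['e', 'c', 'd', 'a'] -> ['a', 'e', 'c', 'd']


Output: [3, 3, 1, 3, 1, 3]


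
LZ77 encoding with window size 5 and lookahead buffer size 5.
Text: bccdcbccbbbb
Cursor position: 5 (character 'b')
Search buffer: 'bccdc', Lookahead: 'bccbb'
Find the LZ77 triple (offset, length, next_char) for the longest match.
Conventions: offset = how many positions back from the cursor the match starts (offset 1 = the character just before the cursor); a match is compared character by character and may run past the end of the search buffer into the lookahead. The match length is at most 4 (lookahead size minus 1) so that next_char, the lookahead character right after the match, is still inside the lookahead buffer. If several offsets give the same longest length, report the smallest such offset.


Try each offset into the search buffer:
  offset=1 (pos 4, char 'c'): match length 0
  offset=2 (pos 3, char 'd'): match length 0
  offset=3 (pos 2, char 'c'): match length 0
  offset=4 (pos 1, char 'c'): match length 0
  offset=5 (pos 0, char 'b'): match length 3
Longest match has length 3 at offset 5.
next_char = character at position 5 + 3 = 8 -> 'b'

Best match: offset=5, length=3 (matching 'bcc' starting at position 0)
LZ77 triple: (5, 3, 'b')


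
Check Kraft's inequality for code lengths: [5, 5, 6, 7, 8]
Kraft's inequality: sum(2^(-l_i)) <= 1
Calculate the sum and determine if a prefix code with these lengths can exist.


Sum = 2^(-5) + 2^(-5) + 2^(-6) + 2^(-7) + 2^(-8)
    = 0.03125 + 0.03125 + 0.015625 + 0.0078125 + 0.00390625
    = 23/256 = 0.08984375
Since 0.08984375 <= 1, Kraft's inequality IS satisfied.
A prefix code with these lengths CAN exist.

Kraft sum = 0.08984375. Satisfied.


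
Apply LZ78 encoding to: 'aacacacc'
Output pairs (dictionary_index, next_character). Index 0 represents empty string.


LZ78 encoding steps:
Dictionary: {0: ''}
Step 1: w='' (idx 0), next='a' -> output (0, 'a'), add 'a' as idx 1
Step 2: w='a' (idx 1), next='c' -> output (1, 'c'), add 'ac' as idx 2
Step 3: w='ac' (idx 2), next='a' -> output (2, 'a'), add 'aca' as idx 3
Step 4: w='' (idx 0), next='c' -> output (0, 'c'), add 'c' as idx 4
Step 5: w='c' (idx 4), end of input -> output (4, '')


Encoded: [(0, 'a'), (1, 'c'), (2, 'a'), (0, 'c'), (4, '')]


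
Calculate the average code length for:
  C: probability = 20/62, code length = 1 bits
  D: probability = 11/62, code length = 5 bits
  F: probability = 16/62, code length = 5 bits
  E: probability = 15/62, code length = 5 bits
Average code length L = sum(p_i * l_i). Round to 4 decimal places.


Weighted contributions p_i * l_i:
  C: (20/62) * 1 = 20/62
  D: (11/62) * 5 = 55/62
  F: (16/62) * 5 = 80/62
  E: (15/62) * 5 = 75/62
Sum = (20 + 55 + 80 + 75)/62 = 230/62

L = 230/62 = 3.7097 bits/symbol


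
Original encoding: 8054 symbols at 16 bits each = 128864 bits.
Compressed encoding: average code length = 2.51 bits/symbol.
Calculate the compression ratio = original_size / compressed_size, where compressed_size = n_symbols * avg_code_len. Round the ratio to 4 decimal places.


original_size = n_symbols * orig_bits = 8054 * 16 = 128864 bits
compressed_size = n_symbols * avg_code_len = 8054 * 2.51 = 20215.54 bits
ratio = original_size / compressed_size = 128864 / 20215.54 = 6.3745

Compression ratio = 6.3745


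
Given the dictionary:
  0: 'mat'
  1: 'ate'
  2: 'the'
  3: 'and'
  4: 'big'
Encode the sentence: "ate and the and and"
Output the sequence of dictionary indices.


Look up each word in the dictionary:
  'ate' -> 1
  'and' -> 3
  'the' -> 2
  'and' -> 3
  'and' -> 3

Encoded: [1, 3, 2, 3, 3]


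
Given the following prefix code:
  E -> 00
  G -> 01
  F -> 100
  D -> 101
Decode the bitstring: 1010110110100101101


Decoding step by step:
Bits 101 -> D
Bits 01 -> G
Bits 101 -> D
Bits 101 -> D
Bits 00 -> E
Bits 101 -> D
Bits 101 -> D


Decoded message: DGDDEDD


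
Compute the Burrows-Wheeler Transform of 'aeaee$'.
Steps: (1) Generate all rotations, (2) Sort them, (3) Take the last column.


Rotations (sorted):
  0: $aeaee -> last char: e
  1: aeaee$ -> last char: $
  2: aee$ae -> last char: e
  3: e$aeae -> last char: e
  4: eaee$a -> last char: a
  5: ee$aea -> last char: a


BWT = e$eeaa


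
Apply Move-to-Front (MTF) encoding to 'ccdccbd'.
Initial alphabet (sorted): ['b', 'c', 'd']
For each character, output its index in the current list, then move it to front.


MTF encoding:
'c': index 1 in ['b', 'c', 'd'] -> ['c', 'b', 'd']
'c': index 0 in ['c', 'b', 'd'] -> ['c', 'b', 'd']
'd': index 2 in ['c', 'b', 'd'] -> ['d', 'c', 'b']
'c': index 1 in ['d', 'c', 'b'] -> ['c', 'd', 'b']
'c': index 0 in ['c', 'd', 'b'] -> ['c', 'd', 'b']
'b': index 2 in ['c', 'd', 'b'] -> ['b', 'c', 'd']
'd': index 2 in ['b', 'c', 'd'] -> ['d', 'b', 'c']


Output: [1, 0, 2, 1, 0, 2, 2]


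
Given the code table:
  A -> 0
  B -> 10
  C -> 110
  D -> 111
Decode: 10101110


Decoding:
10 -> B
10 -> B
111 -> D
0 -> A


Result: BBDA


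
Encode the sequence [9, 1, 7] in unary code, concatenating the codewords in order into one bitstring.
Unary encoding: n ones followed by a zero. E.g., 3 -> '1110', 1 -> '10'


Encode each number as n ones followed by a terminating 0:
  9 -> 1111111110 (10 bits)
  1 -> 10 (2 bits)
  7 -> 11111110 (8 bits)
Total length = 10 + 2 + 8 = 20 bits.

Unary([9, 1, 7]) = 11111111101011111110 (20 bits)


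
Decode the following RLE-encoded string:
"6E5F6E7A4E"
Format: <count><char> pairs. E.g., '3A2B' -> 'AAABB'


Expanding each <count><char> pair:
  6E -> 'EEEEEE'
  5F -> 'FFFFF'
  6E -> 'EEEEEE'
  7A -> 'AAAAAAA'
  4E -> 'EEEE'

Decoded = EEEEEEFFFFFEEEEEEAAAAAAAEEEE


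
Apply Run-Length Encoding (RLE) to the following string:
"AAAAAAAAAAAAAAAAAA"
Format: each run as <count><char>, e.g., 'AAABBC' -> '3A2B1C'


Scanning runs left to right:
  i=0: run of 'A' x 18 -> '18A'

RLE = 18A


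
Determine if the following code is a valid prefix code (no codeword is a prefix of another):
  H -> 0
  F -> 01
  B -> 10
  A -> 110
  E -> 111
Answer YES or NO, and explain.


Checking each pair (does one codeword prefix another?):
  H='0' vs F='01': prefix -- VIOLATION

NO -- this is NOT a valid prefix code. H (0) is a prefix of F (01).


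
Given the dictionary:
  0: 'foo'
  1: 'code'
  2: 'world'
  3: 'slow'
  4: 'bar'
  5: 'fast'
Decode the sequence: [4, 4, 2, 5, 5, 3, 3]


Look up each index in the dictionary:
  4 -> 'bar'
  4 -> 'bar'
  2 -> 'world'
  5 -> 'fast'
  5 -> 'fast'
  3 -> 'slow'
  3 -> 'slow'

Decoded: "bar bar world fast fast slow slow"


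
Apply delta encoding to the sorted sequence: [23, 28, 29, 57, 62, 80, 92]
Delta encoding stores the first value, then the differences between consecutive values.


First value: 23
Deltas:
  28 - 23 = 5
  29 - 28 = 1
  57 - 29 = 28
  62 - 57 = 5
  80 - 62 = 18
  92 - 80 = 12


Delta encoded: [23, 5, 1, 28, 5, 18, 12]


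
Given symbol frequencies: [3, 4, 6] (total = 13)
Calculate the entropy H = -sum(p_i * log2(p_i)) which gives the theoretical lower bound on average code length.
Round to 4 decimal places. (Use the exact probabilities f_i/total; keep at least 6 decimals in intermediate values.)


Per-symbol terms -p_i * log2(p_i) with p_i = f_i/13:
  p = 3/13 = 0.230769: log2(p) = -2.115477, -p*log2(p) = 0.488187
  p = 4/13 = 0.307692: log2(p) = -1.700440, -p*log2(p) = 0.523212
  p = 6/13 = 0.461538: log2(p) = -1.115477, -p*log2(p) = 0.514836
H = 0.488187 + 0.523212 + 0.514836 = 1.526235

H = 1.5262 bits/symbol


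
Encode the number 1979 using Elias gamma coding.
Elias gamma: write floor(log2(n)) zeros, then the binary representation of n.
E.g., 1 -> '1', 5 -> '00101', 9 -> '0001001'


num_bits = floor(log2(1979)) + 1 = 11
leading_zeros = num_bits - 1 = 10
binary(1979) = 11110111011

Elias gamma(1979) = '0000000000' + '11110111011' = 000000000011110111011 (21 bits)


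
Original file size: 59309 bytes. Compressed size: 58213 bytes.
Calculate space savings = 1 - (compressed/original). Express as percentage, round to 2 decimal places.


ratio = compressed/original = 58213/59309 = 0.981521
savings = 1 - ratio = 1 - 0.981521 = 0.018479
as a percentage: 0.018479 * 100 = 1.85%

Space savings = 1 - 58213/59309 = 1.85%


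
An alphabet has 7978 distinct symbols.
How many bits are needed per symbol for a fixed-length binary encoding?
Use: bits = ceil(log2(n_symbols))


log2(7978) = 12.9618
Bracket: 2^12 = 4096 < 7978 <= 2^13 = 8192
So ceil(log2(7978)) = 13

bits = ceil(log2(7978)) = ceil(12.9618) = 13 bits


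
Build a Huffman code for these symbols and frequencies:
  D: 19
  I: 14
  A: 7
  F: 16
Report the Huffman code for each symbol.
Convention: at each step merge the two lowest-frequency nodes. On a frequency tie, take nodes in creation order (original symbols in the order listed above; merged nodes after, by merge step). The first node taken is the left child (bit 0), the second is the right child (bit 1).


Huffman tree construction:
Step 1: Merge A(7) + I(14) = 21
Step 2: Merge F(16) + D(19) = 35
Step 3: Merge (A+I)(21) + (F+D)(35) = 56
Read each symbol's code off the tree from the root (left child = 0, right child = 1).

Codes:
  D: 11 (length 2)
  I: 01 (length 2)
  A: 00 (length 2)
  F: 10 (length 2)
Average code length: 112/56 = 2.0000 bits/symbol


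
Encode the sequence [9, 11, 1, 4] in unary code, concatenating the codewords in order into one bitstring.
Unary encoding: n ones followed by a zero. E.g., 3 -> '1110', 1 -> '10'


Encode each number as n ones followed by a terminating 0:
  9 -> 1111111110 (10 bits)
  11 -> 111111111110 (12 bits)
  1 -> 10 (2 bits)
  4 -> 11110 (5 bits)
Total length = 10 + 12 + 2 + 5 = 29 bits.

Unary([9, 11, 1, 4]) = 11111111101111111111101011110 (29 bits)


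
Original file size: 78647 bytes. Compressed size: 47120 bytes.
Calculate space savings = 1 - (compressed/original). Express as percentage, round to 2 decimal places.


ratio = compressed/original = 47120/78647 = 0.599133
savings = 1 - ratio = 1 - 0.599133 = 0.400867
as a percentage: 0.400867 * 100 = 40.09%

Space savings = 1 - 47120/78647 = 40.09%


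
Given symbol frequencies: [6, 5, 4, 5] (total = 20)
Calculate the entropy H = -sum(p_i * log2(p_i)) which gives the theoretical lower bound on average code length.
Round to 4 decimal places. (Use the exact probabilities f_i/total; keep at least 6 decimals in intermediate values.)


Per-symbol terms -p_i * log2(p_i) with p_i = f_i/20:
  p = 6/20 = 0.300000: log2(p) = -1.736966, -p*log2(p) = 0.521090
  p = 5/20 = 0.250000: log2(p) = -2.000000, -p*log2(p) = 0.500000
  p = 4/20 = 0.200000: log2(p) = -2.321928, -p*log2(p) = 0.464386
  p = 5/20 = 0.250000: log2(p) = -2.000000, -p*log2(p) = 0.500000
H = 0.521090 + 0.500000 + 0.464386 + 0.500000 = 1.985476

H = 1.9855 bits/symbol


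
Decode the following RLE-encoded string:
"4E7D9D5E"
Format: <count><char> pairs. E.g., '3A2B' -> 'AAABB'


Expanding each <count><char> pair:
  4E -> 'EEEE'
  7D -> 'DDDDDDD'
  9D -> 'DDDDDDDDD'
  5E -> 'EEEEE'

Decoded = EEEEDDDDDDDDDDDDDDDDEEEEE


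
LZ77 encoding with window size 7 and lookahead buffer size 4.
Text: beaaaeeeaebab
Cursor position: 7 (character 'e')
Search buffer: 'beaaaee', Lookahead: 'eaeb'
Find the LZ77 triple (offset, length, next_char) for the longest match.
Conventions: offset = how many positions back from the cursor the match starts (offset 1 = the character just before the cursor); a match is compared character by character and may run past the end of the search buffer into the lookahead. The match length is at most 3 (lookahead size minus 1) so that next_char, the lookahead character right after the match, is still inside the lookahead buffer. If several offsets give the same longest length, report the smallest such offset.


Try each offset into the search buffer:
  offset=1 (pos 6, char 'e'): match length 1
  offset=2 (pos 5, char 'e'): match length 1
  offset=3 (pos 4, char 'a'): match length 0
  offset=4 (pos 3, char 'a'): match length 0
  offset=5 (pos 2, char 'a'): match length 0
  offset=6 (pos 1, char 'e'): match length 2
  offset=7 (pos 0, char 'b'): match length 0
Longest match has length 2 at offset 6.
next_char = character at position 7 + 2 = 9 -> 'e'

Best match: offset=6, length=2 (matching 'ea' starting at position 1)
LZ77 triple: (6, 2, 'e')


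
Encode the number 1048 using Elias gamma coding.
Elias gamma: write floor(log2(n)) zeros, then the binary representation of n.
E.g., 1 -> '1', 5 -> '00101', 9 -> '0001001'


num_bits = floor(log2(1048)) + 1 = 11
leading_zeros = num_bits - 1 = 10
binary(1048) = 10000011000

Elias gamma(1048) = '0000000000' + '10000011000' = 000000000010000011000 (21 bits)


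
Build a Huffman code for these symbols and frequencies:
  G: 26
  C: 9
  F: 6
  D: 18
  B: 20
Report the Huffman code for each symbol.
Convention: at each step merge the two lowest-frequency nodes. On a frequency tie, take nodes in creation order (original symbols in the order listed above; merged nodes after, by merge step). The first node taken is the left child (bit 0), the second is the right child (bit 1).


Huffman tree construction:
Step 1: Merge F(6) + C(9) = 15
Step 2: Merge (F+C)(15) + D(18) = 33
Step 3: Merge B(20) + G(26) = 46
Step 4: Merge ((F+C)+D)(33) + (B+G)(46) = 79
Read each symbol's code off the tree from the root (left child = 0, right child = 1).

Codes:
  G: 11 (length 2)
  C: 001 (length 3)
  F: 000 (length 3)
  D: 01 (length 2)
  B: 10 (length 2)
Average code length: 173/79 = 2.1899 bits/symbol


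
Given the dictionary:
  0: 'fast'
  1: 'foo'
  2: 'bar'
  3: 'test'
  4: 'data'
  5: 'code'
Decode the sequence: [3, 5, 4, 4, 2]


Look up each index in the dictionary:
  3 -> 'test'
  5 -> 'code'
  4 -> 'data'
  4 -> 'data'
  2 -> 'bar'

Decoded: "test code data data bar"


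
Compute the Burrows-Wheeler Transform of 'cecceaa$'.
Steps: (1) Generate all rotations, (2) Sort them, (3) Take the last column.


Rotations (sorted):
  0: $cecceaa -> last char: a
  1: a$ceccea -> last char: a
  2: aa$cecce -> last char: e
  3: cceaa$ce -> last char: e
  4: ceaa$cec -> last char: c
  5: cecceaa$ -> last char: $
  6: eaa$cecc -> last char: c
  7: ecceaa$c -> last char: c


BWT = aaeec$cc


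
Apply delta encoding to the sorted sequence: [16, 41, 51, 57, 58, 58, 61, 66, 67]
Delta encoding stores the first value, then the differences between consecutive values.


First value: 16
Deltas:
  41 - 16 = 25
  51 - 41 = 10
  57 - 51 = 6
  58 - 57 = 1
  58 - 58 = 0
  61 - 58 = 3
  66 - 61 = 5
  67 - 66 = 1


Delta encoded: [16, 25, 10, 6, 1, 0, 3, 5, 1]


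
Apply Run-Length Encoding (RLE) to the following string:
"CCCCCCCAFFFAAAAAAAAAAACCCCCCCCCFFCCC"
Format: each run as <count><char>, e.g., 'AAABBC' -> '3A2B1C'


Scanning runs left to right:
  i=0: run of 'C' x 7 -> '7C'
  i=7: run of 'A' x 1 -> '1A'
  i=8: run of 'F' x 3 -> '3F'
  i=11: run of 'A' x 11 -> '11A'
  i=22: run of 'C' x 9 -> '9C'
  i=31: run of 'F' x 2 -> '2F'
  i=33: run of 'C' x 3 -> '3C'

RLE = 7C1A3F11A9C2F3C


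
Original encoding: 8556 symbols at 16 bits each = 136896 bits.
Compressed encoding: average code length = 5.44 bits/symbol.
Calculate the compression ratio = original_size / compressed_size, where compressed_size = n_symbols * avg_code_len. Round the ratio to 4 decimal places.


original_size = n_symbols * orig_bits = 8556 * 16 = 136896 bits
compressed_size = n_symbols * avg_code_len = 8556 * 5.44 = 46544.64 bits
ratio = original_size / compressed_size = 136896 / 46544.64 = 2.9412

Compression ratio = 2.9412


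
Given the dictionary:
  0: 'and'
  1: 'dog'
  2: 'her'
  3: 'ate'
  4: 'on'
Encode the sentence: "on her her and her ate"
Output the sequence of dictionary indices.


Look up each word in the dictionary:
  'on' -> 4
  'her' -> 2
  'her' -> 2
  'and' -> 0
  'her' -> 2
  'ate' -> 3

Encoded: [4, 2, 2, 0, 2, 3]


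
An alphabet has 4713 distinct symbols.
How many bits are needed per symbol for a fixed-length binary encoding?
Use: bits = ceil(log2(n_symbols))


log2(4713) = 12.2024
Bracket: 2^12 = 4096 < 4713 <= 2^13 = 8192
So ceil(log2(4713)) = 13

bits = ceil(log2(4713)) = ceil(12.2024) = 13 bits


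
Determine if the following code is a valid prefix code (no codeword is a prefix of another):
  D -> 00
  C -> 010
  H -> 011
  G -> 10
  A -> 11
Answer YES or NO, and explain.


Checking each pair (does one codeword prefix another?):
  D='00' vs C='010': no prefix
  D='00' vs H='011': no prefix
  D='00' vs G='10': no prefix
  D='00' vs A='11': no prefix
  C='010' vs D='00': no prefix
  C='010' vs H='011': no prefix
  C='010' vs G='10': no prefix
  C='010' vs A='11': no prefix
  H='011' vs D='00': no prefix
  H='011' vs C='010': no prefix
  H='011' vs G='10': no prefix
  H='011' vs A='11': no prefix
  G='10' vs D='00': no prefix
  G='10' vs C='010': no prefix
  G='10' vs H='011': no prefix
  G='10' vs A='11': no prefix
  A='11' vs D='00': no prefix
  A='11' vs C='010': no prefix
  A='11' vs H='011': no prefix
  A='11' vs G='10': no prefix
No violation found over all pairs.

YES -- this is a valid prefix code. No codeword is a prefix of any other codeword.


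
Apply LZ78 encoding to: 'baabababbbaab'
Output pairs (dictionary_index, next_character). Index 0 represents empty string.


LZ78 encoding steps:
Dictionary: {0: ''}
Step 1: w='' (idx 0), next='b' -> output (0, 'b'), add 'b' as idx 1
Step 2: w='' (idx 0), next='a' -> output (0, 'a'), add 'a' as idx 2
Step 3: w='a' (idx 2), next='b' -> output (2, 'b'), add 'ab' as idx 3
Step 4: w='ab' (idx 3), next='a' -> output (3, 'a'), add 'aba' as idx 4
Step 5: w='b' (idx 1), next='b' -> output (1, 'b'), add 'bb' as idx 5
Step 6: w='b' (idx 1), next='a' -> output (1, 'a'), add 'ba' as idx 6
Step 7: w='ab' (idx 3), end of input -> output (3, '')


Encoded: [(0, 'b'), (0, 'a'), (2, 'b'), (3, 'a'), (1, 'b'), (1, 'a'), (3, '')]


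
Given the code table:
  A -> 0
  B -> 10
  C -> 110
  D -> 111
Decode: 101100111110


Decoding:
10 -> B
110 -> C
0 -> A
111 -> D
110 -> C


Result: BCADC


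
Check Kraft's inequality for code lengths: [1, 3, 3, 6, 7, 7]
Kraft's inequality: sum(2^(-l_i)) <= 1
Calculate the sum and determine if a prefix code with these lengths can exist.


Sum = 2^(-1) + 2^(-3) + 2^(-3) + 2^(-6) + 2^(-7) + 2^(-7)
    = 0.5 + 0.125 + 0.125 + 0.015625 + 0.0078125 + 0.0078125
    = 100/128 = 0.78125
Since 0.78125 <= 1, Kraft's inequality IS satisfied.
A prefix code with these lengths CAN exist.

Kraft sum = 0.78125. Satisfied.


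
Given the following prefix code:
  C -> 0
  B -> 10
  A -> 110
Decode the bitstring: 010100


Decoding step by step:
Bits 0 -> C
Bits 10 -> B
Bits 10 -> B
Bits 0 -> C


Decoded message: CBBC


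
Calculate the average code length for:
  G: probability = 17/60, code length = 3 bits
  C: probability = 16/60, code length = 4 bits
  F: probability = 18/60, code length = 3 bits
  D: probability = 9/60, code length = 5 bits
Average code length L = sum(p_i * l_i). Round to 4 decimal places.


Weighted contributions p_i * l_i:
  G: (17/60) * 3 = 51/60
  C: (16/60) * 4 = 64/60
  F: (18/60) * 3 = 54/60
  D: (9/60) * 5 = 45/60
Sum = (51 + 64 + 54 + 45)/60 = 214/60

L = 214/60 = 3.5667 bits/symbol


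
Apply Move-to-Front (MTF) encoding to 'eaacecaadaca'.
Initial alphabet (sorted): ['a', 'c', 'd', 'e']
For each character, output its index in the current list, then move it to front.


MTF encoding:
'e': index 3 in ['a', 'c', 'd', 'e'] -> ['e', 'a', 'c', 'd']
'a': index 1 in ['e', 'a', 'c', 'd'] -> ['a', 'e', 'c', 'd']
'a': index 0 in ['a', 'e', 'c', 'd'] -> ['a', 'e', 'c', 'd']
'c': index 2 in ['a', 'e', 'c', 'd'] -> ['c', 'a', 'e', 'd']
'e': index 2 in ['c', 'a', 'e', 'd'] -> ['e', 'c', 'a', 'd']
'c': index 1 in ['e', 'c', 'a', 'd'] -> ['c', 'e', 'a', 'd']
'a': index 2 in ['c', 'e', 'a', 'd'] -> ['a', 'c', 'e', 'd']
'a': index 0 in ['a', 'c', 'e', 'd'] -> ['a', 'c', 'e', 'd']
'd': index 3 in ['a', 'c', 'e', 'd'] -> ['d', 'a', 'c', 'e']
'a': index 1 in ['d', 'a', 'c', 'e'] -> ['a', 'd', 'c', 'e']
'c': index 2 in ['a', 'd', 'c', 'e'] -> ['c', 'a', 'd', 'e']
'a': index 1 in ['c', 'a', 'd', 'e'] -> ['a', 'c', 'd', 'e']


Output: [3, 1, 0, 2, 2, 1, 2, 0, 3, 1, 2, 1]


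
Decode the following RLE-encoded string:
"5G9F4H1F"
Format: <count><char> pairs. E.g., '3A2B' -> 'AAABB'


Expanding each <count><char> pair:
  5G -> 'GGGGG'
  9F -> 'FFFFFFFFF'
  4H -> 'HHHH'
  1F -> 'F'

Decoded = GGGGGFFFFFFFFFHHHHF


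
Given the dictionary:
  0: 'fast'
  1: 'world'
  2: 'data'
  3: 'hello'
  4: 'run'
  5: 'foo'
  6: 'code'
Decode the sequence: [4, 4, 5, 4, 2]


Look up each index in the dictionary:
  4 -> 'run'
  4 -> 'run'
  5 -> 'foo'
  4 -> 'run'
  2 -> 'data'

Decoded: "run run foo run data"


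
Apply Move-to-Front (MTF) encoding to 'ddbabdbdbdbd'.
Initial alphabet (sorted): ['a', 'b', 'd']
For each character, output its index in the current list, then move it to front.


MTF encoding:
'd': index 2 in ['a', 'b', 'd'] -> ['d', 'a', 'b']
'd': index 0 in ['d', 'a', 'b'] -> ['d', 'a', 'b']
'b': index 2 in ['d', 'a', 'b'] -> ['b', 'd', 'a']
'a': index 2 in ['b', 'd', 'a'] -> ['a', 'b', 'd']
'b': index 1 in ['a', 'b', 'd'] -> ['b', 'a', 'd']
'd': index 2 in ['b', 'a', 'd'] -> ['d', 'b', 'a']
'b': index 1 in ['d', 'b', 'a'] -> ['b', 'd', 'a']
'd': index 1 in ['b', 'd', 'a'] -> ['d', 'b', 'a']
'b': index 1 in ['d', 'b', 'a'] -> ['b', 'd', 'a']
'd': index 1 in ['b', 'd', 'a'] -> ['d', 'b', 'a']
'b': index 1 in ['d', 'b', 'a'] -> ['b', 'd', 'a']
'd': index 1 in ['b', 'd', 'a'] -> ['d', 'b', 'a']


Output: [2, 0, 2, 2, 1, 2, 1, 1, 1, 1, 1, 1]
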